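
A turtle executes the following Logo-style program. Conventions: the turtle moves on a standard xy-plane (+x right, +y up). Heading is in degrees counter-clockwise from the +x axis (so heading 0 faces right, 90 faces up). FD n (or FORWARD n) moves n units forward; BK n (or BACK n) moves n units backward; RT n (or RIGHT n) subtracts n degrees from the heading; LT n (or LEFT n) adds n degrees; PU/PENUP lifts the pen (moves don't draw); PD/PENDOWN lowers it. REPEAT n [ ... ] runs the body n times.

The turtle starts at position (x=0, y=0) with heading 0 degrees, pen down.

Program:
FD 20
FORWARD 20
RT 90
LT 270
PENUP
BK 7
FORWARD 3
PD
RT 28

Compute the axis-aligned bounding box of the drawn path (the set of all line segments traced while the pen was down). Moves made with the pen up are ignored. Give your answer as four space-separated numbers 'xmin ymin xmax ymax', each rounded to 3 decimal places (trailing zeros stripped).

Executing turtle program step by step:
Start: pos=(0,0), heading=0, pen down
FD 20: (0,0) -> (20,0) [heading=0, draw]
FD 20: (20,0) -> (40,0) [heading=0, draw]
RT 90: heading 0 -> 270
LT 270: heading 270 -> 180
PU: pen up
BK 7: (40,0) -> (47,0) [heading=180, move]
FD 3: (47,0) -> (44,0) [heading=180, move]
PD: pen down
RT 28: heading 180 -> 152
Final: pos=(44,0), heading=152, 2 segment(s) drawn

Segment endpoints: x in {0, 20, 40}, y in {0}
xmin=0, ymin=0, xmax=40, ymax=0

Answer: 0 0 40 0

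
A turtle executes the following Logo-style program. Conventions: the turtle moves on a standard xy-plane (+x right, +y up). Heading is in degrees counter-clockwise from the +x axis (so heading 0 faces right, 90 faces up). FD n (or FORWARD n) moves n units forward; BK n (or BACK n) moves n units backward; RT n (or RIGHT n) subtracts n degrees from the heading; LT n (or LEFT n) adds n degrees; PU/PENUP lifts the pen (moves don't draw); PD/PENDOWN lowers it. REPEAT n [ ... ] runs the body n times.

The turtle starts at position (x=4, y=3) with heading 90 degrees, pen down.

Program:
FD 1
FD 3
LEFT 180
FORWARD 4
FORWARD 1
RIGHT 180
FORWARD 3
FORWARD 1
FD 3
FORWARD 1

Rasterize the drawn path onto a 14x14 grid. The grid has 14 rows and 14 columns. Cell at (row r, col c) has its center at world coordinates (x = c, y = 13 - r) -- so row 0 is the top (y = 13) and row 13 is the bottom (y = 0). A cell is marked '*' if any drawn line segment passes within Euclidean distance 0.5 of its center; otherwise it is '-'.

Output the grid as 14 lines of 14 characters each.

Segment 0: (4,3) -> (4,4)
Segment 1: (4,4) -> (4,7)
Segment 2: (4,7) -> (4,3)
Segment 3: (4,3) -> (4,2)
Segment 4: (4,2) -> (4,5)
Segment 5: (4,5) -> (4,6)
Segment 6: (4,6) -> (4,9)
Segment 7: (4,9) -> (4,10)

Answer: --------------
--------------
--------------
----*---------
----*---------
----*---------
----*---------
----*---------
----*---------
----*---------
----*---------
----*---------
--------------
--------------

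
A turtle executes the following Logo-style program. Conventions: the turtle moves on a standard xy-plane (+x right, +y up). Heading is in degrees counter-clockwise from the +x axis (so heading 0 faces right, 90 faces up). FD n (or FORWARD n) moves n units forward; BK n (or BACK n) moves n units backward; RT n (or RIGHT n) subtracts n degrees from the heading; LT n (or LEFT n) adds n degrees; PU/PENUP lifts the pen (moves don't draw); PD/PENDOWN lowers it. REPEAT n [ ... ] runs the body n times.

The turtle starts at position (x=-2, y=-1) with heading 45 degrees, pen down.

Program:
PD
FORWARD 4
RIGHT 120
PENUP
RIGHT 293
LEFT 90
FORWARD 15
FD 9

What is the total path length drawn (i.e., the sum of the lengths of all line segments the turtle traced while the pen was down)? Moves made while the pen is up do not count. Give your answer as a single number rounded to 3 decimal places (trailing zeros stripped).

Answer: 4

Derivation:
Executing turtle program step by step:
Start: pos=(-2,-1), heading=45, pen down
PD: pen down
FD 4: (-2,-1) -> (0.828,1.828) [heading=45, draw]
RT 120: heading 45 -> 285
PU: pen up
RT 293: heading 285 -> 352
LT 90: heading 352 -> 82
FD 15: (0.828,1.828) -> (2.916,16.682) [heading=82, move]
FD 9: (2.916,16.682) -> (4.169,25.595) [heading=82, move]
Final: pos=(4.169,25.595), heading=82, 1 segment(s) drawn

Segment lengths:
  seg 1: (-2,-1) -> (0.828,1.828), length = 4
Total = 4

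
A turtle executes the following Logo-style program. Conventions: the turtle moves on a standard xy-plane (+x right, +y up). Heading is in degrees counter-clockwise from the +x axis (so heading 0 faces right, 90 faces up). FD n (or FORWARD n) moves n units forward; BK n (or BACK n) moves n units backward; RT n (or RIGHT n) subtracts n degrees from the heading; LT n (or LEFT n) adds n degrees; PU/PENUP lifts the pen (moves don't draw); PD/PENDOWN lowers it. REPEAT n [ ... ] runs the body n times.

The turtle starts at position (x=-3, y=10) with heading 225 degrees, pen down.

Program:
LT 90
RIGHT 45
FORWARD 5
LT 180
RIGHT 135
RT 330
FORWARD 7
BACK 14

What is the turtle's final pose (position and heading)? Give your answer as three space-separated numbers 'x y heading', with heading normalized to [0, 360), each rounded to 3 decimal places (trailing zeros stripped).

Executing turtle program step by step:
Start: pos=(-3,10), heading=225, pen down
LT 90: heading 225 -> 315
RT 45: heading 315 -> 270
FD 5: (-3,10) -> (-3,5) [heading=270, draw]
LT 180: heading 270 -> 90
RT 135: heading 90 -> 315
RT 330: heading 315 -> 345
FD 7: (-3,5) -> (3.761,3.188) [heading=345, draw]
BK 14: (3.761,3.188) -> (-9.761,6.812) [heading=345, draw]
Final: pos=(-9.761,6.812), heading=345, 3 segment(s) drawn

Answer: -9.761 6.812 345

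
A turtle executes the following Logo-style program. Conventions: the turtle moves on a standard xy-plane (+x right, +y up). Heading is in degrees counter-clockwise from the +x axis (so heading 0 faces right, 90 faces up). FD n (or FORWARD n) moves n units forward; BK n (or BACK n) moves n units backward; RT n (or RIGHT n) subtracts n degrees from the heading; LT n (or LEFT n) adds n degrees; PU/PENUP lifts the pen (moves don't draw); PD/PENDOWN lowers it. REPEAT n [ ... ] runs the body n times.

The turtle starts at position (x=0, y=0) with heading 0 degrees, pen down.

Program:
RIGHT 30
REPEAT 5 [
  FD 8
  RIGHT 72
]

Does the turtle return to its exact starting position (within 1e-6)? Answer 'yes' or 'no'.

Answer: yes

Derivation:
Executing turtle program step by step:
Start: pos=(0,0), heading=0, pen down
RT 30: heading 0 -> 330
REPEAT 5 [
  -- iteration 1/5 --
  FD 8: (0,0) -> (6.928,-4) [heading=330, draw]
  RT 72: heading 330 -> 258
  -- iteration 2/5 --
  FD 8: (6.928,-4) -> (5.265,-11.825) [heading=258, draw]
  RT 72: heading 258 -> 186
  -- iteration 3/5 --
  FD 8: (5.265,-11.825) -> (-2.691,-12.661) [heading=186, draw]
  RT 72: heading 186 -> 114
  -- iteration 4/5 --
  FD 8: (-2.691,-12.661) -> (-5.945,-5.353) [heading=114, draw]
  RT 72: heading 114 -> 42
  -- iteration 5/5 --
  FD 8: (-5.945,-5.353) -> (0,0) [heading=42, draw]
  RT 72: heading 42 -> 330
]
Final: pos=(0,0), heading=330, 5 segment(s) drawn

Start position: (0, 0)
Final position: (0, 0)
Distance = 0; < 1e-6 -> CLOSED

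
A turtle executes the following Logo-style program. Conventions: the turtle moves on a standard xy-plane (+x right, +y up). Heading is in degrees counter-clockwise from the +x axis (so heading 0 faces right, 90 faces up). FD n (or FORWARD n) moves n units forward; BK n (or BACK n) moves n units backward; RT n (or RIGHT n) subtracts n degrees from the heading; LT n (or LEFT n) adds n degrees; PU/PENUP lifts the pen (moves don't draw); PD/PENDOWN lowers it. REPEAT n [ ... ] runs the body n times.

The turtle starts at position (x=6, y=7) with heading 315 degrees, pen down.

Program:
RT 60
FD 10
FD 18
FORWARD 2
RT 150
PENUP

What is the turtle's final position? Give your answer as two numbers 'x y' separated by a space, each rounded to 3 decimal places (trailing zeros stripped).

Answer: -1.765 -21.978

Derivation:
Executing turtle program step by step:
Start: pos=(6,7), heading=315, pen down
RT 60: heading 315 -> 255
FD 10: (6,7) -> (3.412,-2.659) [heading=255, draw]
FD 18: (3.412,-2.659) -> (-1.247,-20.046) [heading=255, draw]
FD 2: (-1.247,-20.046) -> (-1.765,-21.978) [heading=255, draw]
RT 150: heading 255 -> 105
PU: pen up
Final: pos=(-1.765,-21.978), heading=105, 3 segment(s) drawn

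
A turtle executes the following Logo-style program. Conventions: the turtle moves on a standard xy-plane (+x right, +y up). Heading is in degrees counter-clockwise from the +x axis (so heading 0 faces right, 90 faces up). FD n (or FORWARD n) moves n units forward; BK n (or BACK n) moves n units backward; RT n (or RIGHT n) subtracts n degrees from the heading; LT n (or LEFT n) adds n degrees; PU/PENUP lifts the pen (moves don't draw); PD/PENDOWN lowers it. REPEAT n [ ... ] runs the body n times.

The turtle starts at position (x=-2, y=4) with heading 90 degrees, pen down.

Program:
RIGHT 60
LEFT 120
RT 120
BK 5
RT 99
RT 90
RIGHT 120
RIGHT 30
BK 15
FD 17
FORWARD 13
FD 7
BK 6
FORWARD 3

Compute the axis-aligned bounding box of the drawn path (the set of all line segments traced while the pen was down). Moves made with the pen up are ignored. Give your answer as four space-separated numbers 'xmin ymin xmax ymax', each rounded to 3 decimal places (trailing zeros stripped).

Answer: -15.77 -10.157 7.515 18.597

Derivation:
Executing turtle program step by step:
Start: pos=(-2,4), heading=90, pen down
RT 60: heading 90 -> 30
LT 120: heading 30 -> 150
RT 120: heading 150 -> 30
BK 5: (-2,4) -> (-6.33,1.5) [heading=30, draw]
RT 99: heading 30 -> 291
RT 90: heading 291 -> 201
RT 120: heading 201 -> 81
RT 30: heading 81 -> 51
BK 15: (-6.33,1.5) -> (-15.77,-10.157) [heading=51, draw]
FD 17: (-15.77,-10.157) -> (-5.071,3.054) [heading=51, draw]
FD 13: (-5.071,3.054) -> (3.11,13.157) [heading=51, draw]
FD 7: (3.11,13.157) -> (7.515,18.597) [heading=51, draw]
BK 6: (7.515,18.597) -> (3.739,13.934) [heading=51, draw]
FD 3: (3.739,13.934) -> (5.627,16.266) [heading=51, draw]
Final: pos=(5.627,16.266), heading=51, 7 segment(s) drawn

Segment endpoints: x in {-15.77, -6.33, -5.071, -2, 3.11, 3.739, 5.627, 7.515}, y in {-10.157, 1.5, 3.054, 4, 13.157, 13.934, 16.266, 18.597}
xmin=-15.77, ymin=-10.157, xmax=7.515, ymax=18.597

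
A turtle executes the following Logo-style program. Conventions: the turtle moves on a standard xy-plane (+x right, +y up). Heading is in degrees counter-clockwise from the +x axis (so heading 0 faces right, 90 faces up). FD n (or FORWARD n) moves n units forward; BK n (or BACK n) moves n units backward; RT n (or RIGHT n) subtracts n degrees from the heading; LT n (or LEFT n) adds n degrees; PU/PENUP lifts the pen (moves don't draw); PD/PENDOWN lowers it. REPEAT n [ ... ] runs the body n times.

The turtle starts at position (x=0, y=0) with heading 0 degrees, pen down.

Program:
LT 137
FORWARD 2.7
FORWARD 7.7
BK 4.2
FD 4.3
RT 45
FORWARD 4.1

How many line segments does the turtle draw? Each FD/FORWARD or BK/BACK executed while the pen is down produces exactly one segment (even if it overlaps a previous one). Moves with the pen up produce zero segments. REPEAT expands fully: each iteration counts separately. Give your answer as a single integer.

Executing turtle program step by step:
Start: pos=(0,0), heading=0, pen down
LT 137: heading 0 -> 137
FD 2.7: (0,0) -> (-1.975,1.841) [heading=137, draw]
FD 7.7: (-1.975,1.841) -> (-7.606,7.093) [heading=137, draw]
BK 4.2: (-7.606,7.093) -> (-4.534,4.228) [heading=137, draw]
FD 4.3: (-4.534,4.228) -> (-7.679,7.161) [heading=137, draw]
RT 45: heading 137 -> 92
FD 4.1: (-7.679,7.161) -> (-7.822,11.258) [heading=92, draw]
Final: pos=(-7.822,11.258), heading=92, 5 segment(s) drawn
Segments drawn: 5

Answer: 5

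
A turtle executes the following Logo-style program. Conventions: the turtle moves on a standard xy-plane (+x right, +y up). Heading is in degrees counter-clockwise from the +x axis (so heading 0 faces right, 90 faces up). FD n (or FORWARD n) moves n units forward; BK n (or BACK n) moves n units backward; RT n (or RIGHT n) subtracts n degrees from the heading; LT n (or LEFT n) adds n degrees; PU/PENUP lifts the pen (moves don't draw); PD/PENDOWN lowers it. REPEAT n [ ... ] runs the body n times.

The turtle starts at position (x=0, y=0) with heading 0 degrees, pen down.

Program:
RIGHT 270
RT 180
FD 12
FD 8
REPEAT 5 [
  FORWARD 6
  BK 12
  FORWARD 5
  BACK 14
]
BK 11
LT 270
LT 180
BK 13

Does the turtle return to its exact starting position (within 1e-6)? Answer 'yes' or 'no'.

Executing turtle program step by step:
Start: pos=(0,0), heading=0, pen down
RT 270: heading 0 -> 90
RT 180: heading 90 -> 270
FD 12: (0,0) -> (0,-12) [heading=270, draw]
FD 8: (0,-12) -> (0,-20) [heading=270, draw]
REPEAT 5 [
  -- iteration 1/5 --
  FD 6: (0,-20) -> (0,-26) [heading=270, draw]
  BK 12: (0,-26) -> (0,-14) [heading=270, draw]
  FD 5: (0,-14) -> (0,-19) [heading=270, draw]
  BK 14: (0,-19) -> (0,-5) [heading=270, draw]
  -- iteration 2/5 --
  FD 6: (0,-5) -> (0,-11) [heading=270, draw]
  BK 12: (0,-11) -> (0,1) [heading=270, draw]
  FD 5: (0,1) -> (0,-4) [heading=270, draw]
  BK 14: (0,-4) -> (0,10) [heading=270, draw]
  -- iteration 3/5 --
  FD 6: (0,10) -> (0,4) [heading=270, draw]
  BK 12: (0,4) -> (0,16) [heading=270, draw]
  FD 5: (0,16) -> (0,11) [heading=270, draw]
  BK 14: (0,11) -> (0,25) [heading=270, draw]
  -- iteration 4/5 --
  FD 6: (0,25) -> (0,19) [heading=270, draw]
  BK 12: (0,19) -> (0,31) [heading=270, draw]
  FD 5: (0,31) -> (0,26) [heading=270, draw]
  BK 14: (0,26) -> (0,40) [heading=270, draw]
  -- iteration 5/5 --
  FD 6: (0,40) -> (0,34) [heading=270, draw]
  BK 12: (0,34) -> (0,46) [heading=270, draw]
  FD 5: (0,46) -> (0,41) [heading=270, draw]
  BK 14: (0,41) -> (0,55) [heading=270, draw]
]
BK 11: (0,55) -> (0,66) [heading=270, draw]
LT 270: heading 270 -> 180
LT 180: heading 180 -> 0
BK 13: (0,66) -> (-13,66) [heading=0, draw]
Final: pos=(-13,66), heading=0, 24 segment(s) drawn

Start position: (0, 0)
Final position: (-13, 66)
Distance = 67.268; >= 1e-6 -> NOT closed

Answer: no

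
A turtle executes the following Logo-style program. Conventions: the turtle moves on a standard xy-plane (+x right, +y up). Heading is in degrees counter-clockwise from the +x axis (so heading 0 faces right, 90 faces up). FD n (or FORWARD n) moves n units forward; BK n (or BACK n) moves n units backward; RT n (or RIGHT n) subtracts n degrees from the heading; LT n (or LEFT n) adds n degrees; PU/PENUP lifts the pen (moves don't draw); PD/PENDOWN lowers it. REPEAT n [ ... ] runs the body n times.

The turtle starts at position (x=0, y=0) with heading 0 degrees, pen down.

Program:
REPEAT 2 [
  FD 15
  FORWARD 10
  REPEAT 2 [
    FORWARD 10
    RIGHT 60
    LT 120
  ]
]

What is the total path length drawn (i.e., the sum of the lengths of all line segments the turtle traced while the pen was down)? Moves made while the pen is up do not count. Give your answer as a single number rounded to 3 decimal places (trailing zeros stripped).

Executing turtle program step by step:
Start: pos=(0,0), heading=0, pen down
REPEAT 2 [
  -- iteration 1/2 --
  FD 15: (0,0) -> (15,0) [heading=0, draw]
  FD 10: (15,0) -> (25,0) [heading=0, draw]
  REPEAT 2 [
    -- iteration 1/2 --
    FD 10: (25,0) -> (35,0) [heading=0, draw]
    RT 60: heading 0 -> 300
    LT 120: heading 300 -> 60
    -- iteration 2/2 --
    FD 10: (35,0) -> (40,8.66) [heading=60, draw]
    RT 60: heading 60 -> 0
    LT 120: heading 0 -> 120
  ]
  -- iteration 2/2 --
  FD 15: (40,8.66) -> (32.5,21.651) [heading=120, draw]
  FD 10: (32.5,21.651) -> (27.5,30.311) [heading=120, draw]
  REPEAT 2 [
    -- iteration 1/2 --
    FD 10: (27.5,30.311) -> (22.5,38.971) [heading=120, draw]
    RT 60: heading 120 -> 60
    LT 120: heading 60 -> 180
    -- iteration 2/2 --
    FD 10: (22.5,38.971) -> (12.5,38.971) [heading=180, draw]
    RT 60: heading 180 -> 120
    LT 120: heading 120 -> 240
  ]
]
Final: pos=(12.5,38.971), heading=240, 8 segment(s) drawn

Segment lengths:
  seg 1: (0,0) -> (15,0), length = 15
  seg 2: (15,0) -> (25,0), length = 10
  seg 3: (25,0) -> (35,0), length = 10
  seg 4: (35,0) -> (40,8.66), length = 10
  seg 5: (40,8.66) -> (32.5,21.651), length = 15
  seg 6: (32.5,21.651) -> (27.5,30.311), length = 10
  seg 7: (27.5,30.311) -> (22.5,38.971), length = 10
  seg 8: (22.5,38.971) -> (12.5,38.971), length = 10
Total = 90

Answer: 90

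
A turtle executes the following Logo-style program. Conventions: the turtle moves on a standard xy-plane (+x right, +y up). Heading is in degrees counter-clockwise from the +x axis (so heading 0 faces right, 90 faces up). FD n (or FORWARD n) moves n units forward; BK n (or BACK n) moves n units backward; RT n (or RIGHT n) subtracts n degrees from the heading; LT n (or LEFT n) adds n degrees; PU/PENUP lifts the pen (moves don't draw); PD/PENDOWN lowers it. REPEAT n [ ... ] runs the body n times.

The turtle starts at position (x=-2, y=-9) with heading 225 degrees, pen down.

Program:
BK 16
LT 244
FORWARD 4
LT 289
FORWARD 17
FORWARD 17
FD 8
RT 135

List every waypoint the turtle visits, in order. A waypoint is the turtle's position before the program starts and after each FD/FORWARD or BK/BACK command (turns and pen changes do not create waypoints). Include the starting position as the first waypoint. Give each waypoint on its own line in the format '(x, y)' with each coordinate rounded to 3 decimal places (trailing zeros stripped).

Executing turtle program step by step:
Start: pos=(-2,-9), heading=225, pen down
BK 16: (-2,-9) -> (9.314,2.314) [heading=225, draw]
LT 244: heading 225 -> 109
FD 4: (9.314,2.314) -> (8.011,6.096) [heading=109, draw]
LT 289: heading 109 -> 38
FD 17: (8.011,6.096) -> (21.408,16.562) [heading=38, draw]
FD 17: (21.408,16.562) -> (34.804,27.028) [heading=38, draw]
FD 8: (34.804,27.028) -> (41.108,31.954) [heading=38, draw]
RT 135: heading 38 -> 263
Final: pos=(41.108,31.954), heading=263, 5 segment(s) drawn
Waypoints (6 total):
(-2, -9)
(9.314, 2.314)
(8.011, 6.096)
(21.408, 16.562)
(34.804, 27.028)
(41.108, 31.954)

Answer: (-2, -9)
(9.314, 2.314)
(8.011, 6.096)
(21.408, 16.562)
(34.804, 27.028)
(41.108, 31.954)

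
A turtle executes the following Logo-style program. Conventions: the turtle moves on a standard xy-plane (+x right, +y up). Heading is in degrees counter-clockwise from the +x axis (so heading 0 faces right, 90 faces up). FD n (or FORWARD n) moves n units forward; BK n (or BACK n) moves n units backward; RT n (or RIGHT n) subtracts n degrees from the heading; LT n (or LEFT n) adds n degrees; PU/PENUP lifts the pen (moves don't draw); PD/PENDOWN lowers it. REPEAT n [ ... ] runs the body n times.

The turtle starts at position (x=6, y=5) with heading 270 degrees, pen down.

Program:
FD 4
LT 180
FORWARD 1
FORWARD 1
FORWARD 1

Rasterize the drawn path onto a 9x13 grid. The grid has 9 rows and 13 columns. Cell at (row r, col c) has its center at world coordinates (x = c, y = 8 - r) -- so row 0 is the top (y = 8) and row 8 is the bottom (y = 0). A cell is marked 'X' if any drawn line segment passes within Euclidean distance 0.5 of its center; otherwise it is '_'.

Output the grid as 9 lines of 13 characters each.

Answer: _____________
_____________
_____________
______X______
______X______
______X______
______X______
______X______
_____________

Derivation:
Segment 0: (6,5) -> (6,1)
Segment 1: (6,1) -> (6,2)
Segment 2: (6,2) -> (6,3)
Segment 3: (6,3) -> (6,4)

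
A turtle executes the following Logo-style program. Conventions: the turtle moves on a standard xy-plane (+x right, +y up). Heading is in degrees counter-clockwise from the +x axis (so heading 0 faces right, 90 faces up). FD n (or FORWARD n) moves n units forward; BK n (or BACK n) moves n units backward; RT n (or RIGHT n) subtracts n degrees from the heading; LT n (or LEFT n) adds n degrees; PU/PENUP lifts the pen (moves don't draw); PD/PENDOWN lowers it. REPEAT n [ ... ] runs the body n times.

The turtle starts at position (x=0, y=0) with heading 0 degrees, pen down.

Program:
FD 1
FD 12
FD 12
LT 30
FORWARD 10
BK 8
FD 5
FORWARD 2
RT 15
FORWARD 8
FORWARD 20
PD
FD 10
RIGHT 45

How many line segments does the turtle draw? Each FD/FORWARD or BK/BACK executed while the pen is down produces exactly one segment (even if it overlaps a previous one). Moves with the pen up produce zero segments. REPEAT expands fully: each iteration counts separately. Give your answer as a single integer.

Executing turtle program step by step:
Start: pos=(0,0), heading=0, pen down
FD 1: (0,0) -> (1,0) [heading=0, draw]
FD 12: (1,0) -> (13,0) [heading=0, draw]
FD 12: (13,0) -> (25,0) [heading=0, draw]
LT 30: heading 0 -> 30
FD 10: (25,0) -> (33.66,5) [heading=30, draw]
BK 8: (33.66,5) -> (26.732,1) [heading=30, draw]
FD 5: (26.732,1) -> (31.062,3.5) [heading=30, draw]
FD 2: (31.062,3.5) -> (32.794,4.5) [heading=30, draw]
RT 15: heading 30 -> 15
FD 8: (32.794,4.5) -> (40.522,6.571) [heading=15, draw]
FD 20: (40.522,6.571) -> (59.84,11.747) [heading=15, draw]
PD: pen down
FD 10: (59.84,11.747) -> (69.499,14.335) [heading=15, draw]
RT 45: heading 15 -> 330
Final: pos=(69.499,14.335), heading=330, 10 segment(s) drawn
Segments drawn: 10

Answer: 10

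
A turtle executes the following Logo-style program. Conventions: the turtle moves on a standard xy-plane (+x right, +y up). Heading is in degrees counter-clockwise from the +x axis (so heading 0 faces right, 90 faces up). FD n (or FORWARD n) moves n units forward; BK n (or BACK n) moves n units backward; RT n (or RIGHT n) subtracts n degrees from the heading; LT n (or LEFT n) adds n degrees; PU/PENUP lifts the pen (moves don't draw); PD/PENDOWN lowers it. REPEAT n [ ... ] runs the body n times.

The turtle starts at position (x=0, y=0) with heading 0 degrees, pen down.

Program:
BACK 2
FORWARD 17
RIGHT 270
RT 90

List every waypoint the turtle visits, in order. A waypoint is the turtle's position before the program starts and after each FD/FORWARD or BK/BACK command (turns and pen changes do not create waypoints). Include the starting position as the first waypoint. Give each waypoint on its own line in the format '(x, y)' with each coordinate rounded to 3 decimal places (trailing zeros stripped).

Answer: (0, 0)
(-2, 0)
(15, 0)

Derivation:
Executing turtle program step by step:
Start: pos=(0,0), heading=0, pen down
BK 2: (0,0) -> (-2,0) [heading=0, draw]
FD 17: (-2,0) -> (15,0) [heading=0, draw]
RT 270: heading 0 -> 90
RT 90: heading 90 -> 0
Final: pos=(15,0), heading=0, 2 segment(s) drawn
Waypoints (3 total):
(0, 0)
(-2, 0)
(15, 0)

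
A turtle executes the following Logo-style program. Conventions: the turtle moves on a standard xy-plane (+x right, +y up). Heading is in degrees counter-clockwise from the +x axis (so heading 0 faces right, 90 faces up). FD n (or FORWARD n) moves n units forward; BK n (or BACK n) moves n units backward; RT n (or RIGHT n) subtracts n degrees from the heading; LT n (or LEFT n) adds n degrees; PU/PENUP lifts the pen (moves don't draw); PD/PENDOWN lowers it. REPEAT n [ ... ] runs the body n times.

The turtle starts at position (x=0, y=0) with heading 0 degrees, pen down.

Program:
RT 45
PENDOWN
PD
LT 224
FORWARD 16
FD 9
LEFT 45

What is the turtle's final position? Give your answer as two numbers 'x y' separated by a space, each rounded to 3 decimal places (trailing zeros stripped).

Answer: -24.996 0.436

Derivation:
Executing turtle program step by step:
Start: pos=(0,0), heading=0, pen down
RT 45: heading 0 -> 315
PD: pen down
PD: pen down
LT 224: heading 315 -> 179
FD 16: (0,0) -> (-15.998,0.279) [heading=179, draw]
FD 9: (-15.998,0.279) -> (-24.996,0.436) [heading=179, draw]
LT 45: heading 179 -> 224
Final: pos=(-24.996,0.436), heading=224, 2 segment(s) drawn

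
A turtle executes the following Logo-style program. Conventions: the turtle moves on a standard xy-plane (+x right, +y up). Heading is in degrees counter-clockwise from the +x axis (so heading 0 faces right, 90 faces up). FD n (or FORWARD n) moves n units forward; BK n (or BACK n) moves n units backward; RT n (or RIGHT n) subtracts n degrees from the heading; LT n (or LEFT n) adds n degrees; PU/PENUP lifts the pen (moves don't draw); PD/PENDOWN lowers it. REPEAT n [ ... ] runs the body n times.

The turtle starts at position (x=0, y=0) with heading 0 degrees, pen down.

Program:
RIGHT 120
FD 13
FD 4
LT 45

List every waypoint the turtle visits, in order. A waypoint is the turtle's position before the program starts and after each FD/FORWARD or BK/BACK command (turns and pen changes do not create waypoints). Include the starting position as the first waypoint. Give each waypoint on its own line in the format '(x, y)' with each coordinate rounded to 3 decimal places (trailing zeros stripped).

Answer: (0, 0)
(-6.5, -11.258)
(-8.5, -14.722)

Derivation:
Executing turtle program step by step:
Start: pos=(0,0), heading=0, pen down
RT 120: heading 0 -> 240
FD 13: (0,0) -> (-6.5,-11.258) [heading=240, draw]
FD 4: (-6.5,-11.258) -> (-8.5,-14.722) [heading=240, draw]
LT 45: heading 240 -> 285
Final: pos=(-8.5,-14.722), heading=285, 2 segment(s) drawn
Waypoints (3 total):
(0, 0)
(-6.5, -11.258)
(-8.5, -14.722)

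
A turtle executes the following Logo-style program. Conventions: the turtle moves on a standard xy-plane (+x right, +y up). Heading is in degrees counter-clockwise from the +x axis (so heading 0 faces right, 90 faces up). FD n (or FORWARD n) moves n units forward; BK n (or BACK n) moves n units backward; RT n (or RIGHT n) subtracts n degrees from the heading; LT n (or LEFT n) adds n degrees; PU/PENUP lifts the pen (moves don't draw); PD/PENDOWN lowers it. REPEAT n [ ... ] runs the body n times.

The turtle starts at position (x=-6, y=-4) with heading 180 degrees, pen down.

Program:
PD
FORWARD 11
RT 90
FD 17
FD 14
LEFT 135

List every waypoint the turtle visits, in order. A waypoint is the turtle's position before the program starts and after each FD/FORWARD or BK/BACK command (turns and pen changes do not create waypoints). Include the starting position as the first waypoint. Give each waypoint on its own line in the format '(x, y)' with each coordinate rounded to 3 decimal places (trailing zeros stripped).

Answer: (-6, -4)
(-17, -4)
(-17, 13)
(-17, 27)

Derivation:
Executing turtle program step by step:
Start: pos=(-6,-4), heading=180, pen down
PD: pen down
FD 11: (-6,-4) -> (-17,-4) [heading=180, draw]
RT 90: heading 180 -> 90
FD 17: (-17,-4) -> (-17,13) [heading=90, draw]
FD 14: (-17,13) -> (-17,27) [heading=90, draw]
LT 135: heading 90 -> 225
Final: pos=(-17,27), heading=225, 3 segment(s) drawn
Waypoints (4 total):
(-6, -4)
(-17, -4)
(-17, 13)
(-17, 27)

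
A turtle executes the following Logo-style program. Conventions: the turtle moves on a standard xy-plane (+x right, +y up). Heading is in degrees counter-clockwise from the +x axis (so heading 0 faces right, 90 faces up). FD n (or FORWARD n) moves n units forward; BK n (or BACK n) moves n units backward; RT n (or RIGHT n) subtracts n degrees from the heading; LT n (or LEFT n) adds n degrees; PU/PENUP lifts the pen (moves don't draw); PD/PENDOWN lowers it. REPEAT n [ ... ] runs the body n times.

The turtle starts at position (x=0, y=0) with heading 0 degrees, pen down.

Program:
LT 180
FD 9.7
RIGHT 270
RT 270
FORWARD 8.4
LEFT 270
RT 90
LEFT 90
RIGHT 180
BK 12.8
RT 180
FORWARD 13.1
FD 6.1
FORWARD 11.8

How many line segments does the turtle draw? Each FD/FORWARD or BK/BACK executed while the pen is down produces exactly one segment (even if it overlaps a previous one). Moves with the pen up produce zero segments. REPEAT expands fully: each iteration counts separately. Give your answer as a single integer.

Executing turtle program step by step:
Start: pos=(0,0), heading=0, pen down
LT 180: heading 0 -> 180
FD 9.7: (0,0) -> (-9.7,0) [heading=180, draw]
RT 270: heading 180 -> 270
RT 270: heading 270 -> 0
FD 8.4: (-9.7,0) -> (-1.3,0) [heading=0, draw]
LT 270: heading 0 -> 270
RT 90: heading 270 -> 180
LT 90: heading 180 -> 270
RT 180: heading 270 -> 90
BK 12.8: (-1.3,0) -> (-1.3,-12.8) [heading=90, draw]
RT 180: heading 90 -> 270
FD 13.1: (-1.3,-12.8) -> (-1.3,-25.9) [heading=270, draw]
FD 6.1: (-1.3,-25.9) -> (-1.3,-32) [heading=270, draw]
FD 11.8: (-1.3,-32) -> (-1.3,-43.8) [heading=270, draw]
Final: pos=(-1.3,-43.8), heading=270, 6 segment(s) drawn
Segments drawn: 6

Answer: 6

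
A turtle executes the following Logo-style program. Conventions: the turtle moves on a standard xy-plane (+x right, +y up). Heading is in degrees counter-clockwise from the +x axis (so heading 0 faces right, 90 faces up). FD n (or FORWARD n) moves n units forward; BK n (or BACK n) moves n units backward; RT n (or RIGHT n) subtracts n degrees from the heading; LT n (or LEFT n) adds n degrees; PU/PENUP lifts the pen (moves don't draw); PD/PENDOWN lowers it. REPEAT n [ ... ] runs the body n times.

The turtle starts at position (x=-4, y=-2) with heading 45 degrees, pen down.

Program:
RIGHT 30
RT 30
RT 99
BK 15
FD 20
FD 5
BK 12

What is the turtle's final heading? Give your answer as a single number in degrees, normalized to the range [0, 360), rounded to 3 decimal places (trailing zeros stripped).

Executing turtle program step by step:
Start: pos=(-4,-2), heading=45, pen down
RT 30: heading 45 -> 15
RT 30: heading 15 -> 345
RT 99: heading 345 -> 246
BK 15: (-4,-2) -> (2.101,11.703) [heading=246, draw]
FD 20: (2.101,11.703) -> (-6.034,-6.568) [heading=246, draw]
FD 5: (-6.034,-6.568) -> (-8.067,-11.135) [heading=246, draw]
BK 12: (-8.067,-11.135) -> (-3.187,-0.173) [heading=246, draw]
Final: pos=(-3.187,-0.173), heading=246, 4 segment(s) drawn

Answer: 246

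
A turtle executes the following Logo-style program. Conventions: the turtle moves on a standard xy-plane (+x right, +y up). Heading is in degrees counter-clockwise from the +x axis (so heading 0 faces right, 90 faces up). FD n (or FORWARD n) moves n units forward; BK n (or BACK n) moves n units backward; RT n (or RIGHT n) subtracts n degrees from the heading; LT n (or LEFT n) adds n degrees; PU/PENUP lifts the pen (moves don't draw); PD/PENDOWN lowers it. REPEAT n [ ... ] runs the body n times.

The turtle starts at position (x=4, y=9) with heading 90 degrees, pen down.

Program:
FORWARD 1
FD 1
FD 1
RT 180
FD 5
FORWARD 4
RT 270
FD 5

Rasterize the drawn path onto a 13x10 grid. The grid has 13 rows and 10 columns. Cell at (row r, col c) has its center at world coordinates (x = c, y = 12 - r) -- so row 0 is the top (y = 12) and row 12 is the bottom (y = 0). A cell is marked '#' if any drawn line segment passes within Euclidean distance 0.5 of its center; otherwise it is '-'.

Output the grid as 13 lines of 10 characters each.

Segment 0: (4,9) -> (4,10)
Segment 1: (4,10) -> (4,11)
Segment 2: (4,11) -> (4,12)
Segment 3: (4,12) -> (4,7)
Segment 4: (4,7) -> (4,3)
Segment 5: (4,3) -> (9,3)

Answer: ----#-----
----#-----
----#-----
----#-----
----#-----
----#-----
----#-----
----#-----
----#-----
----######
----------
----------
----------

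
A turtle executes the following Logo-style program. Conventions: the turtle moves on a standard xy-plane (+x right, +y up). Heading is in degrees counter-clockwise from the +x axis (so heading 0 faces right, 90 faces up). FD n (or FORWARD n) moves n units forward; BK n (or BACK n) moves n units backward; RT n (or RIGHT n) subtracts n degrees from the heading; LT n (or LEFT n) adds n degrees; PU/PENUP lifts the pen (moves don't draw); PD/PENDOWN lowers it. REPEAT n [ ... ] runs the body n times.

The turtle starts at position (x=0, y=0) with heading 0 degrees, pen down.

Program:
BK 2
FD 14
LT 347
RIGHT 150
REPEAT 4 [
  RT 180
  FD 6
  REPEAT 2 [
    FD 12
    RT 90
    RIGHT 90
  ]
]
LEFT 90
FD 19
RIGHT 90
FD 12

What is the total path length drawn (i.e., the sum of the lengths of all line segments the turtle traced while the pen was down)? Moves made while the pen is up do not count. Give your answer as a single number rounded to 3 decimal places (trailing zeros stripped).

Executing turtle program step by step:
Start: pos=(0,0), heading=0, pen down
BK 2: (0,0) -> (-2,0) [heading=0, draw]
FD 14: (-2,0) -> (12,0) [heading=0, draw]
LT 347: heading 0 -> 347
RT 150: heading 347 -> 197
REPEAT 4 [
  -- iteration 1/4 --
  RT 180: heading 197 -> 17
  FD 6: (12,0) -> (17.738,1.754) [heading=17, draw]
  REPEAT 2 [
    -- iteration 1/2 --
    FD 12: (17.738,1.754) -> (29.213,5.263) [heading=17, draw]
    RT 90: heading 17 -> 287
    RT 90: heading 287 -> 197
    -- iteration 2/2 --
    FD 12: (29.213,5.263) -> (17.738,1.754) [heading=197, draw]
    RT 90: heading 197 -> 107
    RT 90: heading 107 -> 17
  ]
  -- iteration 2/4 --
  RT 180: heading 17 -> 197
  FD 6: (17.738,1.754) -> (12,0) [heading=197, draw]
  REPEAT 2 [
    -- iteration 1/2 --
    FD 12: (12,0) -> (0.524,-3.508) [heading=197, draw]
    RT 90: heading 197 -> 107
    RT 90: heading 107 -> 17
    -- iteration 2/2 --
    FD 12: (0.524,-3.508) -> (12,0) [heading=17, draw]
    RT 90: heading 17 -> 287
    RT 90: heading 287 -> 197
  ]
  -- iteration 3/4 --
  RT 180: heading 197 -> 17
  FD 6: (12,0) -> (17.738,1.754) [heading=17, draw]
  REPEAT 2 [
    -- iteration 1/2 --
    FD 12: (17.738,1.754) -> (29.213,5.263) [heading=17, draw]
    RT 90: heading 17 -> 287
    RT 90: heading 287 -> 197
    -- iteration 2/2 --
    FD 12: (29.213,5.263) -> (17.738,1.754) [heading=197, draw]
    RT 90: heading 197 -> 107
    RT 90: heading 107 -> 17
  ]
  -- iteration 4/4 --
  RT 180: heading 17 -> 197
  FD 6: (17.738,1.754) -> (12,0) [heading=197, draw]
  REPEAT 2 [
    -- iteration 1/2 --
    FD 12: (12,0) -> (0.524,-3.508) [heading=197, draw]
    RT 90: heading 197 -> 107
    RT 90: heading 107 -> 17
    -- iteration 2/2 --
    FD 12: (0.524,-3.508) -> (12,0) [heading=17, draw]
    RT 90: heading 17 -> 287
    RT 90: heading 287 -> 197
  ]
]
LT 90: heading 197 -> 287
FD 19: (12,0) -> (17.555,-18.17) [heading=287, draw]
RT 90: heading 287 -> 197
FD 12: (17.555,-18.17) -> (6.079,-21.678) [heading=197, draw]
Final: pos=(6.079,-21.678), heading=197, 16 segment(s) drawn

Segment lengths:
  seg 1: (0,0) -> (-2,0), length = 2
  seg 2: (-2,0) -> (12,0), length = 14
  seg 3: (12,0) -> (17.738,1.754), length = 6
  seg 4: (17.738,1.754) -> (29.213,5.263), length = 12
  seg 5: (29.213,5.263) -> (17.738,1.754), length = 12
  seg 6: (17.738,1.754) -> (12,0), length = 6
  seg 7: (12,0) -> (0.524,-3.508), length = 12
  seg 8: (0.524,-3.508) -> (12,0), length = 12
  seg 9: (12,0) -> (17.738,1.754), length = 6
  seg 10: (17.738,1.754) -> (29.213,5.263), length = 12
  seg 11: (29.213,5.263) -> (17.738,1.754), length = 12
  seg 12: (17.738,1.754) -> (12,0), length = 6
  seg 13: (12,0) -> (0.524,-3.508), length = 12
  seg 14: (0.524,-3.508) -> (12,0), length = 12
  seg 15: (12,0) -> (17.555,-18.17), length = 19
  seg 16: (17.555,-18.17) -> (6.079,-21.678), length = 12
Total = 167

Answer: 167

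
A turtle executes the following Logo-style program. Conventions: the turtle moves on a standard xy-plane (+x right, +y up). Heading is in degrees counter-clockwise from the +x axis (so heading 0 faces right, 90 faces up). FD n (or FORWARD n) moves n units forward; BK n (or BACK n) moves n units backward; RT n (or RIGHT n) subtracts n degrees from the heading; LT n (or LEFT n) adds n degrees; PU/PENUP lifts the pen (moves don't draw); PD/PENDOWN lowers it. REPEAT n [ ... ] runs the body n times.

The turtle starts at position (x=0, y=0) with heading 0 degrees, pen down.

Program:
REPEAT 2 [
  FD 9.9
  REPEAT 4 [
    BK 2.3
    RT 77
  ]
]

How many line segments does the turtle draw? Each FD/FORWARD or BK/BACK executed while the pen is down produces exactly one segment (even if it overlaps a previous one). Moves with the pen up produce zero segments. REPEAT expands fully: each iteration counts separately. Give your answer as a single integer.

Answer: 10

Derivation:
Executing turtle program step by step:
Start: pos=(0,0), heading=0, pen down
REPEAT 2 [
  -- iteration 1/2 --
  FD 9.9: (0,0) -> (9.9,0) [heading=0, draw]
  REPEAT 4 [
    -- iteration 1/4 --
    BK 2.3: (9.9,0) -> (7.6,0) [heading=0, draw]
    RT 77: heading 0 -> 283
    -- iteration 2/4 --
    BK 2.3: (7.6,0) -> (7.083,2.241) [heading=283, draw]
    RT 77: heading 283 -> 206
    -- iteration 3/4 --
    BK 2.3: (7.083,2.241) -> (9.15,3.249) [heading=206, draw]
    RT 77: heading 206 -> 129
    -- iteration 4/4 --
    BK 2.3: (9.15,3.249) -> (10.597,1.462) [heading=129, draw]
    RT 77: heading 129 -> 52
  ]
  -- iteration 2/2 --
  FD 9.9: (10.597,1.462) -> (16.692,9.263) [heading=52, draw]
  REPEAT 4 [
    -- iteration 1/4 --
    BK 2.3: (16.692,9.263) -> (15.276,7.451) [heading=52, draw]
    RT 77: heading 52 -> 335
    -- iteration 2/4 --
    BK 2.3: (15.276,7.451) -> (13.192,8.423) [heading=335, draw]
    RT 77: heading 335 -> 258
    -- iteration 3/4 --
    BK 2.3: (13.192,8.423) -> (13.67,10.673) [heading=258, draw]
    RT 77: heading 258 -> 181
    -- iteration 4/4 --
    BK 2.3: (13.67,10.673) -> (15.97,10.713) [heading=181, draw]
    RT 77: heading 181 -> 104
  ]
]
Final: pos=(15.97,10.713), heading=104, 10 segment(s) drawn
Segments drawn: 10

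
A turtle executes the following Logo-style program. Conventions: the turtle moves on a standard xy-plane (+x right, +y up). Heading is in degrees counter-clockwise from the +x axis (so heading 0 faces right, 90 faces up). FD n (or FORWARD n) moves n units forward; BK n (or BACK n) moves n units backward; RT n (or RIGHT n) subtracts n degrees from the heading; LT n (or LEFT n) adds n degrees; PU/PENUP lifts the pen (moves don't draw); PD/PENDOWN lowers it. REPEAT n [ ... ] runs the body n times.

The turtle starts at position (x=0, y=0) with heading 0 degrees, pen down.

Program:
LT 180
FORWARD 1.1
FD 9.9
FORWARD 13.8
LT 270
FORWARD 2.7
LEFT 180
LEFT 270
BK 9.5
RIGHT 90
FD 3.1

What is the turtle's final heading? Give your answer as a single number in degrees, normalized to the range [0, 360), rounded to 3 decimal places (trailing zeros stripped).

Executing turtle program step by step:
Start: pos=(0,0), heading=0, pen down
LT 180: heading 0 -> 180
FD 1.1: (0,0) -> (-1.1,0) [heading=180, draw]
FD 9.9: (-1.1,0) -> (-11,0) [heading=180, draw]
FD 13.8: (-11,0) -> (-24.8,0) [heading=180, draw]
LT 270: heading 180 -> 90
FD 2.7: (-24.8,0) -> (-24.8,2.7) [heading=90, draw]
LT 180: heading 90 -> 270
LT 270: heading 270 -> 180
BK 9.5: (-24.8,2.7) -> (-15.3,2.7) [heading=180, draw]
RT 90: heading 180 -> 90
FD 3.1: (-15.3,2.7) -> (-15.3,5.8) [heading=90, draw]
Final: pos=(-15.3,5.8), heading=90, 6 segment(s) drawn

Answer: 90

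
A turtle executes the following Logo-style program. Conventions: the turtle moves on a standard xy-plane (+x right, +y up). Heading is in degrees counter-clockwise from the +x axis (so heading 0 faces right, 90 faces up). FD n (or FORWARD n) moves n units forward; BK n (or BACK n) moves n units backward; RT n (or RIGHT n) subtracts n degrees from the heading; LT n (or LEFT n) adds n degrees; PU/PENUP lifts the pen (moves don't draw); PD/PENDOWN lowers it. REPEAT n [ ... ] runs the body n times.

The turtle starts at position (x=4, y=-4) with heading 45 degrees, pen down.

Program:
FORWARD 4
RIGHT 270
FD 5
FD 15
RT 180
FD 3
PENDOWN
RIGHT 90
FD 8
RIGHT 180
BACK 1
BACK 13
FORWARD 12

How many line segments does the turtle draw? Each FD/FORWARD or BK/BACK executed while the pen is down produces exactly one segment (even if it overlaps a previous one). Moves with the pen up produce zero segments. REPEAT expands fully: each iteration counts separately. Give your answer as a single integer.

Executing turtle program step by step:
Start: pos=(4,-4), heading=45, pen down
FD 4: (4,-4) -> (6.828,-1.172) [heading=45, draw]
RT 270: heading 45 -> 135
FD 5: (6.828,-1.172) -> (3.293,2.364) [heading=135, draw]
FD 15: (3.293,2.364) -> (-7.314,12.971) [heading=135, draw]
RT 180: heading 135 -> 315
FD 3: (-7.314,12.971) -> (-5.192,10.849) [heading=315, draw]
PD: pen down
RT 90: heading 315 -> 225
FD 8: (-5.192,10.849) -> (-10.849,5.192) [heading=225, draw]
RT 180: heading 225 -> 45
BK 1: (-10.849,5.192) -> (-11.556,4.485) [heading=45, draw]
BK 13: (-11.556,4.485) -> (-20.749,-4.707) [heading=45, draw]
FD 12: (-20.749,-4.707) -> (-12.263,3.778) [heading=45, draw]
Final: pos=(-12.263,3.778), heading=45, 8 segment(s) drawn
Segments drawn: 8

Answer: 8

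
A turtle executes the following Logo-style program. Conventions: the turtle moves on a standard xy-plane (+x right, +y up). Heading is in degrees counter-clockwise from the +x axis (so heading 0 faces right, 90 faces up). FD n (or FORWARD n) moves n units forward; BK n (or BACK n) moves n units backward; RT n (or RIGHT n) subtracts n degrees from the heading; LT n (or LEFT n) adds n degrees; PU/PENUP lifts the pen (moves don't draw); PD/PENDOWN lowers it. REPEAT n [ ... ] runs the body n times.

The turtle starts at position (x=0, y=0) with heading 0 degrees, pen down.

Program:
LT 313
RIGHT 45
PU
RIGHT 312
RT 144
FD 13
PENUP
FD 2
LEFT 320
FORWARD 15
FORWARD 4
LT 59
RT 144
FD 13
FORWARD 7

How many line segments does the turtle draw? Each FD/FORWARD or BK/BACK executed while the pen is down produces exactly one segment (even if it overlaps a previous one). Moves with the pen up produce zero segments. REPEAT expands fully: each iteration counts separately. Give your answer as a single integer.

Executing turtle program step by step:
Start: pos=(0,0), heading=0, pen down
LT 313: heading 0 -> 313
RT 45: heading 313 -> 268
PU: pen up
RT 312: heading 268 -> 316
RT 144: heading 316 -> 172
FD 13: (0,0) -> (-12.873,1.809) [heading=172, move]
PU: pen up
FD 2: (-12.873,1.809) -> (-14.854,2.088) [heading=172, move]
LT 320: heading 172 -> 132
FD 15: (-14.854,2.088) -> (-24.891,13.235) [heading=132, move]
FD 4: (-24.891,13.235) -> (-27.568,16.207) [heading=132, move]
LT 59: heading 132 -> 191
RT 144: heading 191 -> 47
FD 13: (-27.568,16.207) -> (-18.702,25.715) [heading=47, move]
FD 7: (-18.702,25.715) -> (-13.928,30.834) [heading=47, move]
Final: pos=(-13.928,30.834), heading=47, 0 segment(s) drawn
Segments drawn: 0

Answer: 0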